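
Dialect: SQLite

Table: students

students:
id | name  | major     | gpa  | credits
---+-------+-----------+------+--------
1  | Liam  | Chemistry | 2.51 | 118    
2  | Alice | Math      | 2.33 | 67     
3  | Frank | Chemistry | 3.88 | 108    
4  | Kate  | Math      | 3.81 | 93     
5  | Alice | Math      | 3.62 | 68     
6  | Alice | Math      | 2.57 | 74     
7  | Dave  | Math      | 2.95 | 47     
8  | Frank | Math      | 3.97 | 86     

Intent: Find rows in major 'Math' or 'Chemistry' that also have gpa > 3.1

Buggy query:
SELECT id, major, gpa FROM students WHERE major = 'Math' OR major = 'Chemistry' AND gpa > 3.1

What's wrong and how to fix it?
Bug: AND binds tighter than OR, so this parses as major = 'Math' OR (major = 'Chemistry' AND gpa > 3.1)

Fix: Add parentheses around the OR so the AND applies to both alternatives

Corrected query:
SELECT id, major, gpa FROM students WHERE (major = 'Math' OR major = 'Chemistry') AND gpa > 3.1

Result:
id | major     | gpa 
---+-----------+-----
3  | Chemistry | 3.88
4  | Math      | 3.81
5  | Math      | 3.62
8  | Math      | 3.97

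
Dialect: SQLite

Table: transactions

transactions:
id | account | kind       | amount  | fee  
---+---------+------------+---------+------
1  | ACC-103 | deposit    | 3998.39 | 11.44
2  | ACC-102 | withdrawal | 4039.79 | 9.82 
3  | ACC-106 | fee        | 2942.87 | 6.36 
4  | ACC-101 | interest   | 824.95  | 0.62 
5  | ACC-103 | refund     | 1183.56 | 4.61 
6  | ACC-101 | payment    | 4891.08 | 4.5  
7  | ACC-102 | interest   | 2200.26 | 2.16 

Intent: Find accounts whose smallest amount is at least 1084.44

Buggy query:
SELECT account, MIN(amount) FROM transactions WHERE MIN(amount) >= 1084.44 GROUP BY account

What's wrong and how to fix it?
Bug: Aggregates like MIN are computed per group after WHERE runs

Fix: Use HAVING for the per-group MIN condition

Corrected query:
SELECT account, MIN(amount) FROM transactions GROUP BY account HAVING MIN(amount) >= 1084.44

Result:
account | MIN(amount)
--------+------------
ACC-102 | 2200.26    
ACC-103 | 1183.56    
ACC-106 | 2942.87    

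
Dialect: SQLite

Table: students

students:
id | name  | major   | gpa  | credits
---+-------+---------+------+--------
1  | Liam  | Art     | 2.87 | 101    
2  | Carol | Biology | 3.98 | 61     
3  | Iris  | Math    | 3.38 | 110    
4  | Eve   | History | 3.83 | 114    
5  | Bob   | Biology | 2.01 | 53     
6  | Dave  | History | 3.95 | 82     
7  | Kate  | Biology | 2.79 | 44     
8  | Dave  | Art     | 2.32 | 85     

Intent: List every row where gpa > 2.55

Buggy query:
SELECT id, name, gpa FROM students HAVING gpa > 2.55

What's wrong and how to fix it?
Bug: This is a non-aggregate query (no GROUP BY, no aggregates), so in SQLite the HAVING clause is invalid here; a row-level condition belongs in WHERE

Fix: Use WHERE for row-level filtering

Corrected query:
SELECT id, name, gpa FROM students WHERE gpa > 2.55

Result:
id | name  | gpa 
---+-------+-----
1  | Liam  | 2.87
2  | Carol | 3.98
3  | Iris  | 3.38
4  | Eve   | 3.83
6  | Dave  | 3.95
7  | Kate  | 2.79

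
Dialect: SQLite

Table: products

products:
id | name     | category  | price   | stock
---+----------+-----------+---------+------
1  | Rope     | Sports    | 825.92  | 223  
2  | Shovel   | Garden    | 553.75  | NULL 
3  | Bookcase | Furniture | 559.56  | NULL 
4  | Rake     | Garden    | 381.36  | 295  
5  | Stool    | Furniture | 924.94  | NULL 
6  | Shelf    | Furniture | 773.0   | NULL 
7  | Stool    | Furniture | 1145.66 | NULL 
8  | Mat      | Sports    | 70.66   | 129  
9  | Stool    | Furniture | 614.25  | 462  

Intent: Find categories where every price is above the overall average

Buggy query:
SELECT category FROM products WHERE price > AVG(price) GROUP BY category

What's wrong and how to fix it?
Bug: WHERE evaluates per row before aggregation, so AVG() is unavailable

Fix: Compute the overall average in a scalar subquery and compare each group's MIN against it in HAVING

Corrected query:
SELECT category FROM products GROUP BY category HAVING MIN(price) > (SELECT AVG(price) FROM products)

Result:
(no rows)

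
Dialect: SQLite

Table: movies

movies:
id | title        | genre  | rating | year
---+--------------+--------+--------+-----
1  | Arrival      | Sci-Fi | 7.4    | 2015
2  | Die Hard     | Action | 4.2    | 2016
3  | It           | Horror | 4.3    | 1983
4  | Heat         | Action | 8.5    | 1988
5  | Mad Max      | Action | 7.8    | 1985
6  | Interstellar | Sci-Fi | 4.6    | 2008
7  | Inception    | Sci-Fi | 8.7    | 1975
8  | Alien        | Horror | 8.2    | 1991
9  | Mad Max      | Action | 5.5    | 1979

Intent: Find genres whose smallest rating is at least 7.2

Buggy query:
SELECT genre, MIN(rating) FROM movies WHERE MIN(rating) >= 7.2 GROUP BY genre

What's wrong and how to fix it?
Bug: Aggregates like MIN are computed per group after WHERE runs

Fix: Use HAVING for the per-group MIN condition

Corrected query:
SELECT genre, MIN(rating) FROM movies GROUP BY genre HAVING MIN(rating) >= 7.2

Result:
(no rows)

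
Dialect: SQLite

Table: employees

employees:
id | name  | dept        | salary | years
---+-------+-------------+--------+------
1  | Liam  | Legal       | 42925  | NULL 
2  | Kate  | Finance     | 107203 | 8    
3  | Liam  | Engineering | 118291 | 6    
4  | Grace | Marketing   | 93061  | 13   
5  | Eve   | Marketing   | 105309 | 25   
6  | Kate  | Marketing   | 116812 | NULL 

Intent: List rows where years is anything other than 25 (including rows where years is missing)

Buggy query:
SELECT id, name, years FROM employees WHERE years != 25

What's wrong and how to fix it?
Bug: Inequality against NULL is unknown, not true; rows with NULL are dropped

Fix: Handle NULL separately with IS NULL alongside the inequality

Corrected query:
SELECT id, name, years FROM employees WHERE years != 25 OR years IS NULL

Result:
id | name  | years
---+-------+------
1  | Liam  | NULL 
2  | Kate  | 8    
3  | Liam  | 6    
4  | Grace | 13   
6  | Kate  | NULL 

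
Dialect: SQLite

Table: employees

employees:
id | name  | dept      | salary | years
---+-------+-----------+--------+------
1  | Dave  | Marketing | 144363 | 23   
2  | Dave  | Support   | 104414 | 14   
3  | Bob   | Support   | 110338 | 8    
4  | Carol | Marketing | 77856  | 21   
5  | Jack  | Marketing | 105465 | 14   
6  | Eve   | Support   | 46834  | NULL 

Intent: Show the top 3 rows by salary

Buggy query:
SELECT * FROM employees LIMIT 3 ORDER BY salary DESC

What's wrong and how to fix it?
Bug: LIMIT must come after ORDER BY

Fix: Swap the clauses: ORDER BY first, then LIMIT

Corrected query:
SELECT * FROM employees ORDER BY salary DESC LIMIT 3

Result:
id | name | dept      | salary | years
---+------+-----------+--------+------
1  | Dave | Marketing | 144363 | 23   
3  | Bob  | Support   | 110338 | 8    
5  | Jack | Marketing | 105465 | 14   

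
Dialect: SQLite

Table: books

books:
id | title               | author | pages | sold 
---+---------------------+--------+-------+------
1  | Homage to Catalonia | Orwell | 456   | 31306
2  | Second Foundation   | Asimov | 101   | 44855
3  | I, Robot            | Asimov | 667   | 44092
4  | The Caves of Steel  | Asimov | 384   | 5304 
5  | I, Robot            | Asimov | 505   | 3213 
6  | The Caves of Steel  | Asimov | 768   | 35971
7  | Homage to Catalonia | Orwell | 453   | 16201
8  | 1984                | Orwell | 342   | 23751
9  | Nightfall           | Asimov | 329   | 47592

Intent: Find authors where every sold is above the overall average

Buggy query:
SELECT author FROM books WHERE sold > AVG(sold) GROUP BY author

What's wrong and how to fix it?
Bug: WHERE evaluates per row before aggregation, so AVG() is unavailable

Fix: Use a subquery for AVG and a HAVING MIN(...) filter so the condition holds for every row in the group

Corrected query:
SELECT author FROM books GROUP BY author HAVING MIN(sold) > (SELECT AVG(sold) FROM books)

Result:
(no rows)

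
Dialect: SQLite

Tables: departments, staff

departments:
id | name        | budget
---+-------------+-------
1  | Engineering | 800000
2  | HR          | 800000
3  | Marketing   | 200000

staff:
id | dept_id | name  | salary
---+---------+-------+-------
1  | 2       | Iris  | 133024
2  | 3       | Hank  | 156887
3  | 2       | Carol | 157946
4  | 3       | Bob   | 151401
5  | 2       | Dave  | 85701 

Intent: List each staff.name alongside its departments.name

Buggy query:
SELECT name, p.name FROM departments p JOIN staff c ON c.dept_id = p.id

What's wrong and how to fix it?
Bug: 'name' exists in both joined tables, so the database can't tell which one is meant

Fix: Prefix ambiguous columns with the table alias

Corrected query:
SELECT c.name, p.name FROM departments p JOIN staff c ON c.dept_id = p.id

Result:
name  | name     
------+----------
Iris  | HR       
Hank  | Marketing
Carol | HR       
Bob   | Marketing
Dave  | HR       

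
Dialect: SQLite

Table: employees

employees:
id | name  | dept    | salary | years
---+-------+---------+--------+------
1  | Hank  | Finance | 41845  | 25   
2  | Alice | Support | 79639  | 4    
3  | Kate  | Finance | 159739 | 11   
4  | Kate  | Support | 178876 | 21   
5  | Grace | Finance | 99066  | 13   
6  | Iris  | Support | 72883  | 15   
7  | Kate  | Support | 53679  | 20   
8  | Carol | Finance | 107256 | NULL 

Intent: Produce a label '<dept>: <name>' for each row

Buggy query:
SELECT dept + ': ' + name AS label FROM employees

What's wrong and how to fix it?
Bug: '+' is numeric addition; on text columns SQLite converts them to 0 instead of concatenating

Fix: Use the || operator for string concatenation

Corrected query:
SELECT dept || ': ' || name AS label FROM employees

Result:
label         
--------------
Finance: Hank 
Support: Alice
Finance: Kate 
Support: Kate 
Finance: Grace
Support: Iris 
Support: Kate 
Finance: Carol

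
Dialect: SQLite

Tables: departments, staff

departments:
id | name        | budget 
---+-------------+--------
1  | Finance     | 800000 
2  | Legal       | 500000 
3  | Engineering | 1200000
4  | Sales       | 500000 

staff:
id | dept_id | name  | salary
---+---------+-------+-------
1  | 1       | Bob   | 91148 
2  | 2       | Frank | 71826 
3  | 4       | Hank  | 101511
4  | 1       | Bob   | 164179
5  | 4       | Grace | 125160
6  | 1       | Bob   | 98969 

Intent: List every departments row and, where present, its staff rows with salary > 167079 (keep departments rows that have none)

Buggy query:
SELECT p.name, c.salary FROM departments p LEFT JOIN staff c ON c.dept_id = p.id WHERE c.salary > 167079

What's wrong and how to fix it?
Bug: A WHERE condition on the right-hand table after LEFT JOIN drops unmatched parents

Fix: Put 'c.salary > 167079' in the JOIN's ON clause instead of WHERE

Corrected query:
SELECT p.name, c.salary FROM departments p LEFT JOIN staff c ON c.dept_id = p.id AND c.salary > 167079

Result:
name        | salary
------------+-------
Finance     | NULL  
Legal       | NULL  
Engineering | NULL  
Sales       | NULL  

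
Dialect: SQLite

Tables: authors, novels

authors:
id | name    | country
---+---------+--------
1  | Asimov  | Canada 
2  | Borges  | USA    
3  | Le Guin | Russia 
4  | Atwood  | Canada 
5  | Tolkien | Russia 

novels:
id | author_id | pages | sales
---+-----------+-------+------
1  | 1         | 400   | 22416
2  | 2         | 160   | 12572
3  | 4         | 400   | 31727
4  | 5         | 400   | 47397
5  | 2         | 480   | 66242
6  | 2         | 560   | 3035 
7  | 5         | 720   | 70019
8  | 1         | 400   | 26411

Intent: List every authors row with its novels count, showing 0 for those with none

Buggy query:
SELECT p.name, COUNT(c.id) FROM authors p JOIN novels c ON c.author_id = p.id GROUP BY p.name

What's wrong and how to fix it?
Bug: INNER JOIN drops authors rows that have no matching novels rows

Fix: Use LEFT JOIN so parents without children still appear (COUNT(c.id) gives 0)

Corrected query:
SELECT p.name, COUNT(c.id) FROM authors p LEFT JOIN novels c ON c.author_id = p.id GROUP BY p.name

Result:
name    | COUNT(c.id)
--------+------------
Asimov  | 2          
Atwood  | 1          
Borges  | 3          
Le Guin | 0          
Tolkien | 2          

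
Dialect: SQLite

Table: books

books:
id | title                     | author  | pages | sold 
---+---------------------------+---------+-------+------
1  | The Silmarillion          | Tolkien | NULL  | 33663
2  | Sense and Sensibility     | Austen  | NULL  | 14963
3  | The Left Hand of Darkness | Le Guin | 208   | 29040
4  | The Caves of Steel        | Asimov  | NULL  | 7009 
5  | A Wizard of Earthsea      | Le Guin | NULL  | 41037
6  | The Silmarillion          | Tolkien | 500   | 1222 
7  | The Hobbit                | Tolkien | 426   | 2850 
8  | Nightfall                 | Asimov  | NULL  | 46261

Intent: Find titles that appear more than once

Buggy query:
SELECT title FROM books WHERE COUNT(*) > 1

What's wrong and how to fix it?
Bug: WHERE can't reference COUNT(*); aggregates are computed after WHERE

Fix: GROUP BY title, then filter groups with HAVING COUNT(*) > 1

Corrected query:
SELECT title FROM books GROUP BY title HAVING COUNT(*) > 1

Result:
title           
----------------
The Silmarillion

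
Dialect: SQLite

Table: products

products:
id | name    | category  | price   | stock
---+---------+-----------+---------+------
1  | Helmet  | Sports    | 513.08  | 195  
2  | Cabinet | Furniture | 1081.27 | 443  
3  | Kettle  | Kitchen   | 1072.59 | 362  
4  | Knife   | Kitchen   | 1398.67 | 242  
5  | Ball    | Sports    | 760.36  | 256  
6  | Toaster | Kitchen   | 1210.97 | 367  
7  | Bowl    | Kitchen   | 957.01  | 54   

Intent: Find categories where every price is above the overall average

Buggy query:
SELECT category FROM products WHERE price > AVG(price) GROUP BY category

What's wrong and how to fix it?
Bug: WHERE evaluates per row before aggregation, so AVG() is unavailable

Fix: Use a subquery for AVG and a HAVING MIN(...) filter so the condition holds for every row in the group

Corrected query:
SELECT category FROM products GROUP BY category HAVING MIN(price) > (SELECT AVG(price) FROM products)

Result:
category 
---------
Furniture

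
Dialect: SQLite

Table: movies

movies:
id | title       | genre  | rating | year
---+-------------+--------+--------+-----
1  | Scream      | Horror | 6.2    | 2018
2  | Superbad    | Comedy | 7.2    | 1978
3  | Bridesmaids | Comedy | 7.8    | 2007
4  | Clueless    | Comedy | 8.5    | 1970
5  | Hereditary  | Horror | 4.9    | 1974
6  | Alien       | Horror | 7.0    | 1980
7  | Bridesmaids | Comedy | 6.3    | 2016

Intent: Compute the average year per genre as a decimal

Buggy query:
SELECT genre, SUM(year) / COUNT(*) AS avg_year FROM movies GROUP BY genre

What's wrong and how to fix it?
Bug: SUM(year) and COUNT(*) are both integers; the division truncates the fractional part

Fix: Multiply by 1.0 (or CAST to REAL) to force floating-point division

Corrected query:
SELECT genre, SUM(year) * 1.0 / COUNT(*) AS avg_year FROM movies GROUP BY genre

Result:
genre  | avg_year   
-------+------------
Comedy | 1992.75    
Horror | 1990.666667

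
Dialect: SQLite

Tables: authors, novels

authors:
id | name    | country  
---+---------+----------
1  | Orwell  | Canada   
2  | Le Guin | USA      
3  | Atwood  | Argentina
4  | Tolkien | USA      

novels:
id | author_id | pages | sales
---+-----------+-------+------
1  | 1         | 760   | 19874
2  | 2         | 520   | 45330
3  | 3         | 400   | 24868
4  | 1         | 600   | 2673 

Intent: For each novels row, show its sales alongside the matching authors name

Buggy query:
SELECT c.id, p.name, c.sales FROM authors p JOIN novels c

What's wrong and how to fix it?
Bug: Missing join condition: each novels row is matched to all authors rows instead of just its own

Fix: Specify the join condition linking the foreign key to the parent id

Corrected query:
SELECT c.id, p.name, c.sales FROM authors p JOIN novels c ON c.author_id = p.id

Result:
id | name    | sales
---+---------+------
1  | Orwell  | 19874
2  | Le Guin | 45330
3  | Atwood  | 24868
4  | Orwell  | 2673 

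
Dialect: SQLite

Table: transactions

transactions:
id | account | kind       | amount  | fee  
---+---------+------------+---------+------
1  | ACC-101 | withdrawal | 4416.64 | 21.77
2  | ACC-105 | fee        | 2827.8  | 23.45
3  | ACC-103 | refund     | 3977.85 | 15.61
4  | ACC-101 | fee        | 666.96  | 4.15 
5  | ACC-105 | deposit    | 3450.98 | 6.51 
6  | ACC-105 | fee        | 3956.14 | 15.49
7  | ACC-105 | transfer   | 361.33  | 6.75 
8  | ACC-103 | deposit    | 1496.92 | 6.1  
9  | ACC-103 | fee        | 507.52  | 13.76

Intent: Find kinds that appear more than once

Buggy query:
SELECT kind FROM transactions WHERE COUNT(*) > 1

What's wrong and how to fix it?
Bug: WHERE can't reference COUNT(*); aggregates are computed after WHERE

Fix: Group first, then use HAVING for the count condition

Corrected query:
SELECT kind FROM transactions GROUP BY kind HAVING COUNT(*) > 1

Result:
kind   
-------
deposit
fee    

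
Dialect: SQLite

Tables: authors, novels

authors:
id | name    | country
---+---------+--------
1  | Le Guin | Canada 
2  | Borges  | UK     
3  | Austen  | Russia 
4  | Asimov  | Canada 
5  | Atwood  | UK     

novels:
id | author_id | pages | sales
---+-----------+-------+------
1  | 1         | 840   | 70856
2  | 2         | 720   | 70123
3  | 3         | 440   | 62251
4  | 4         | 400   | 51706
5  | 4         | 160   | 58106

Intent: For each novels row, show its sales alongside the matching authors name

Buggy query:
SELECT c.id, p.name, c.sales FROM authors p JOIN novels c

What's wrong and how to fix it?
Bug: JOIN with no ON clause produces a cartesian product; every novels row pairs with every authors row

Fix: Add ON c.author_id = p.id to the JOIN

Corrected query:
SELECT c.id, p.name, c.sales FROM authors p JOIN novels c ON c.author_id = p.id

Result:
id | name    | sales
---+---------+------
1  | Le Guin | 70856
2  | Borges  | 70123
3  | Austen  | 62251
4  | Asimov  | 51706
5  | Asimov  | 58106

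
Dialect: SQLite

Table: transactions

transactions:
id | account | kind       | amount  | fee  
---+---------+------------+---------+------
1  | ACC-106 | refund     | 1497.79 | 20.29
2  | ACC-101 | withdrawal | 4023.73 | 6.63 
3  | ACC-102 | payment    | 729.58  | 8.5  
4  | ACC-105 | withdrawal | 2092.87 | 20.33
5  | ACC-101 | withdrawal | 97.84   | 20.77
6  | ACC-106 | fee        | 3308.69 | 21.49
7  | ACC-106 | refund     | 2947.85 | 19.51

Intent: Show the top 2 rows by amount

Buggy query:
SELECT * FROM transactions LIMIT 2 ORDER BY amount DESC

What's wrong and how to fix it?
Bug: ORDER BY cannot follow LIMIT; LIMIT is the final clause

Fix: Sort with ORDER BY, then apply LIMIT

Corrected query:
SELECT * FROM transactions ORDER BY amount DESC LIMIT 2

Result:
id | account | kind       | amount  | fee  
---+---------+------------+---------+------
2  | ACC-101 | withdrawal | 4023.73 | 6.63 
6  | ACC-106 | fee        | 3308.69 | 21.49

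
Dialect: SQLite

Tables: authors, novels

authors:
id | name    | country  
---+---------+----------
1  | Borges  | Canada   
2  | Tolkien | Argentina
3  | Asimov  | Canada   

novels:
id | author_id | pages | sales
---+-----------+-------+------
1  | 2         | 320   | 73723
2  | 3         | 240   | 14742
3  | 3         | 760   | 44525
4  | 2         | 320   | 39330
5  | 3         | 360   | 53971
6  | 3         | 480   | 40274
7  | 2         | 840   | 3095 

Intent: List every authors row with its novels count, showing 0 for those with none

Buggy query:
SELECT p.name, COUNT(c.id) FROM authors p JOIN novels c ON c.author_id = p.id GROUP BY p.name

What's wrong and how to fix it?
Bug: An inner join excludes parents with zero children

Fix: Use LEFT JOIN so parents without children still appear (COUNT(c.id) gives 0)

Corrected query:
SELECT p.name, COUNT(c.id) FROM authors p LEFT JOIN novels c ON c.author_id = p.id GROUP BY p.name

Result:
name    | COUNT(c.id)
--------+------------
Asimov  | 4          
Borges  | 0          
Tolkien | 3          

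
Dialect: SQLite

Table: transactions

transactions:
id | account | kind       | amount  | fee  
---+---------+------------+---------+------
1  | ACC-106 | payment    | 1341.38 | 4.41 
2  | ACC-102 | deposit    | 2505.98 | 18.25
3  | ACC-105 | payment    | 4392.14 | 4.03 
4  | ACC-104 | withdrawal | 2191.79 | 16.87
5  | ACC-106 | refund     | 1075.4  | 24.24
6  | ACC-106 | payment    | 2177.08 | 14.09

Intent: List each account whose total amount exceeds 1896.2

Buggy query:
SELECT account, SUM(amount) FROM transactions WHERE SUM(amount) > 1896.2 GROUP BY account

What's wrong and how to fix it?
Bug: Aggregate functions cannot appear in a WHERE clause

Fix: Move the aggregate condition to a HAVING clause

Corrected query:
SELECT account, SUM(amount) FROM transactions GROUP BY account HAVING SUM(amount) > 1896.2

Result:
account | SUM(amount)
--------+------------
ACC-102 | 2505.98    
ACC-104 | 2191.79    
ACC-105 | 4392.14    
ACC-106 | 4593.86    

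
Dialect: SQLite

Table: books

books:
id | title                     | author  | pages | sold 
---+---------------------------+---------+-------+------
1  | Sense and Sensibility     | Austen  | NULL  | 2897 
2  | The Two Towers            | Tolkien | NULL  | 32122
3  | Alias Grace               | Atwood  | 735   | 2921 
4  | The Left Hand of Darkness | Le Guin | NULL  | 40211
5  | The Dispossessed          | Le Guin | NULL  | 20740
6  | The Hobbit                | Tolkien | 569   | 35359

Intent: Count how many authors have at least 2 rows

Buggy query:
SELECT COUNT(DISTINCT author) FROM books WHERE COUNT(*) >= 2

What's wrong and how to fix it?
Bug: WHERE filters individual rows, not groups, so a group-level COUNT is invalid there

Fix: Group first with HAVING COUNT(*) >= 2, then COUNT the resulting groups

Corrected query:
SELECT COUNT(*) FROM (SELECT author FROM books GROUP BY author HAVING COUNT(*) >= 2)

Result:
COUNT(*)
--------
2       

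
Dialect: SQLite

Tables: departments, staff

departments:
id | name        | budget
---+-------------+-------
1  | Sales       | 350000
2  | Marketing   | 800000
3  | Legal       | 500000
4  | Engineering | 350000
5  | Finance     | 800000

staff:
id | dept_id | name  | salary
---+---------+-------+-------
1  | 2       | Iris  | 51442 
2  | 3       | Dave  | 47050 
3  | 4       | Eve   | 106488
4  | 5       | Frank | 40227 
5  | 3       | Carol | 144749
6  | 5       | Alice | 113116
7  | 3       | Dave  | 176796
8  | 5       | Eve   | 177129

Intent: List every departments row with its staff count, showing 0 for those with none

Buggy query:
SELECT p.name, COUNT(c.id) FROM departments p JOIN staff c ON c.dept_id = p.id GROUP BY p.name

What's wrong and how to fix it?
Bug: INNER JOIN drops departments rows that have no matching staff rows

Fix: Switch to LEFT JOIN to retain unmatched parent rows

Corrected query:
SELECT p.name, COUNT(c.id) FROM departments p LEFT JOIN staff c ON c.dept_id = p.id GROUP BY p.name

Result:
name        | COUNT(c.id)
------------+------------
Engineering | 1          
Finance     | 3          
Legal       | 3          
Marketing   | 1          
Sales       | 0          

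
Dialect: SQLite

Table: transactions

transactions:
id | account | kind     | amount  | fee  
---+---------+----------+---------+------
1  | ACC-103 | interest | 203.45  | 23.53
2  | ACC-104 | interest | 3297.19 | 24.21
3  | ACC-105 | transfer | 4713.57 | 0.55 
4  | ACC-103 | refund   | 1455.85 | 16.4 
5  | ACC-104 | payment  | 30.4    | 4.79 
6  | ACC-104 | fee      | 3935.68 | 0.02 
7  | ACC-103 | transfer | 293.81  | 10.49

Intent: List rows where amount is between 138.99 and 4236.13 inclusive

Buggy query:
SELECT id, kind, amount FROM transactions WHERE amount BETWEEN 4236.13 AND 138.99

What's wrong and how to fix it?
Bug: BETWEEN expects the lower bound first; with 4236.13 AND 138.99 the range is empty

Fix: Swap the bounds so the smaller value comes first

Corrected query:
SELECT id, kind, amount FROM transactions WHERE amount BETWEEN 138.99 AND 4236.13

Result:
id | kind     | amount 
---+----------+--------
1  | interest | 203.45 
2  | interest | 3297.19
4  | refund   | 1455.85
6  | fee      | 3935.68
7  | transfer | 293.81 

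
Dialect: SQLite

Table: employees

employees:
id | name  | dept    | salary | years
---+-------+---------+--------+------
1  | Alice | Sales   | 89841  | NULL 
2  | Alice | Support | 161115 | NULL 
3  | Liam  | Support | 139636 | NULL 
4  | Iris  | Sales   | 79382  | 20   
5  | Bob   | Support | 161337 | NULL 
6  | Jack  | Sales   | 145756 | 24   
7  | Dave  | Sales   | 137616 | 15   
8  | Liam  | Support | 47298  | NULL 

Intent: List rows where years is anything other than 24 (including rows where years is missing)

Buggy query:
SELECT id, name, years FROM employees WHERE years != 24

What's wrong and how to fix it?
Bug: 'years != 24' is unknown when years is NULL, so NULL rows are silently excluded

Fix: Add an explicit OR years IS NULL to include the missing-value rows

Corrected query:
SELECT id, name, years FROM employees WHERE years != 24 OR years IS NULL

Result:
id | name  | years
---+-------+------
1  | Alice | NULL 
2  | Alice | NULL 
3  | Liam  | NULL 
4  | Iris  | 20   
5  | Bob   | NULL 
7  | Dave  | 15   
8  | Liam  | NULL 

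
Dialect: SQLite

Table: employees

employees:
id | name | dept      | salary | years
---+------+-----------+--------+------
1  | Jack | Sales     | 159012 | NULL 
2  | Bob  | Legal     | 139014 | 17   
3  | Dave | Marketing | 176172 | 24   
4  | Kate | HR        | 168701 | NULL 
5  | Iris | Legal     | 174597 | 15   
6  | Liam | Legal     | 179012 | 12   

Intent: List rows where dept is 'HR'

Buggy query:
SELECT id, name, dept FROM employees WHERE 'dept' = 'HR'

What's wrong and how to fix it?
Bug: 'dept' in single quotes is a string literal, not the column; the comparison is literal-vs-literal and never true

Fix: Reference the column as dept without single quotes

Corrected query:
SELECT id, name, dept FROM employees WHERE dept = 'HR'

Result:
id | name | dept
---+------+-----
4  | Kate | HR  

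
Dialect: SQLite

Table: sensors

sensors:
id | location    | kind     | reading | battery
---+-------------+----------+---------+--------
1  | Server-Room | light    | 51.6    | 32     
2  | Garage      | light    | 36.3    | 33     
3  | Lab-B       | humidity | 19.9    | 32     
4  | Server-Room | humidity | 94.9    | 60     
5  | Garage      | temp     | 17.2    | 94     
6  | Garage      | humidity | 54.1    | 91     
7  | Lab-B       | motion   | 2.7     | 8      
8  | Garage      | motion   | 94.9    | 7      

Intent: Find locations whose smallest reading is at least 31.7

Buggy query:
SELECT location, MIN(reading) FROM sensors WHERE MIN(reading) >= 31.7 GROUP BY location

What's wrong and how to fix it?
Bug: MIN() in WHERE is a misuse of aggregate

Fix: Use HAVING for the per-group MIN condition

Corrected query:
SELECT location, MIN(reading) FROM sensors GROUP BY location HAVING MIN(reading) >= 31.7

Result:
location    | MIN(reading)
------------+-------------
Server-Room | 51.6        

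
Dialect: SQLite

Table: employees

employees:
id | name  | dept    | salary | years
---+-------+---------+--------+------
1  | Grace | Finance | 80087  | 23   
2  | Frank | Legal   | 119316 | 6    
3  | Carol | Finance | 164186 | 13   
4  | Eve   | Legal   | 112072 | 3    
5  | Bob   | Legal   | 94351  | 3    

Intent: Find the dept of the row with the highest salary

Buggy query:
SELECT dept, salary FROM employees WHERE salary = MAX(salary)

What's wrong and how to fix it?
Bug: MAX(salary) is an aggregate and cannot be used directly in WHERE

Fix: Use a subquery: WHERE salary = (SELECT MAX(salary) FROM employees)

Corrected query:
SELECT dept, salary FROM employees WHERE salary = (SELECT MAX(salary) FROM employees)

Result:
dept    | salary
--------+-------
Finance | 164186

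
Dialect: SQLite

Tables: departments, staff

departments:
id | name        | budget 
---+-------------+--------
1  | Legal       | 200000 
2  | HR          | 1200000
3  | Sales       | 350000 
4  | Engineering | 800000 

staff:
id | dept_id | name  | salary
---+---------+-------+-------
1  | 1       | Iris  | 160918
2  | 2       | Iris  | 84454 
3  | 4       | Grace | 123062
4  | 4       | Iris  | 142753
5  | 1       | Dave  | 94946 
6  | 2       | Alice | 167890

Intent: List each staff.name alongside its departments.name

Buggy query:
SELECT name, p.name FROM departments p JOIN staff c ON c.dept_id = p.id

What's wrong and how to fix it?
Bug: 'name' exists in both joined tables, so the database can't tell which one is meant

Fix: Qualify the column with its table alias (c.name)

Corrected query:
SELECT c.name, p.name FROM departments p JOIN staff c ON c.dept_id = p.id

Result:
name  | name       
------+------------
Iris  | Legal      
Iris  | HR         
Grace | Engineering
Iris  | Engineering
Dave  | Legal      
Alice | HR         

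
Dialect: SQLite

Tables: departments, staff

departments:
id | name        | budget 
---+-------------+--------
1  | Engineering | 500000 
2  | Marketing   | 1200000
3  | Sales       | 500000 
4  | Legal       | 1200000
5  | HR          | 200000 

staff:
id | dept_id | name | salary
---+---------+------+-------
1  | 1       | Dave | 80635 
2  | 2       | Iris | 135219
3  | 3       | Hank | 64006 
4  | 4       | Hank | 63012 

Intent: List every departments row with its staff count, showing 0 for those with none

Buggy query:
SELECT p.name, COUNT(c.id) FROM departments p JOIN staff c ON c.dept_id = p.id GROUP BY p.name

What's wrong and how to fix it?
Bug: An inner join excludes parents with zero children

Fix: Use LEFT JOIN so parents without children still appear (COUNT(c.id) gives 0)

Corrected query:
SELECT p.name, COUNT(c.id) FROM departments p LEFT JOIN staff c ON c.dept_id = p.id GROUP BY p.name

Result:
name        | COUNT(c.id)
------------+------------
Engineering | 1          
HR          | 0          
Legal       | 1          
Marketing   | 1          
Sales       | 1          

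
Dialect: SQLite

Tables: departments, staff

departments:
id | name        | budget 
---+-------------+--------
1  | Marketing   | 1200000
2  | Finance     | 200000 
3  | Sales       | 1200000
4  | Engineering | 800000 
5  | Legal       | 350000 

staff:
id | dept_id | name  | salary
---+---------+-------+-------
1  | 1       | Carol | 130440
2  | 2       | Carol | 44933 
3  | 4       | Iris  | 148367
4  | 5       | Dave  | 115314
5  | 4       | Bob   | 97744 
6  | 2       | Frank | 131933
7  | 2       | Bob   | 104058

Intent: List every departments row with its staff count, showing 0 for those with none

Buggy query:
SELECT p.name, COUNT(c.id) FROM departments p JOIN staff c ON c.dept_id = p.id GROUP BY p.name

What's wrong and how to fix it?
Bug: An inner join excludes parents with zero children

Fix: Switch to LEFT JOIN to retain unmatched parent rows

Corrected query:
SELECT p.name, COUNT(c.id) FROM departments p LEFT JOIN staff c ON c.dept_id = p.id GROUP BY p.name

Result:
name        | COUNT(c.id)
------------+------------
Engineering | 2          
Finance     | 3          
Legal       | 1          
Marketing   | 1          
Sales       | 0          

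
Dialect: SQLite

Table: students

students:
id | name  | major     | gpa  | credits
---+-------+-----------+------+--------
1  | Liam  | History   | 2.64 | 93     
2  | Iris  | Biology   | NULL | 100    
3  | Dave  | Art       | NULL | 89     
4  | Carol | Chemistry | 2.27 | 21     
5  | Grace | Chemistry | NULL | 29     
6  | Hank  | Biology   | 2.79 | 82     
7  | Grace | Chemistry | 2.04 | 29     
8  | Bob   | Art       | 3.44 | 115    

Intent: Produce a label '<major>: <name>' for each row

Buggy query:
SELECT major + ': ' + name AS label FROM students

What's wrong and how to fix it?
Bug: '+' is numeric addition; on text columns SQLite converts them to 0 instead of concatenating

Fix: Use the || operator for string concatenation

Corrected query:
SELECT major || ': ' || name AS label FROM students

Result:
label           
----------------
History: Liam   
Biology: Iris   
Art: Dave       
Chemistry: Carol
Chemistry: Grace
Biology: Hank   
Chemistry: Grace
Art: Bob        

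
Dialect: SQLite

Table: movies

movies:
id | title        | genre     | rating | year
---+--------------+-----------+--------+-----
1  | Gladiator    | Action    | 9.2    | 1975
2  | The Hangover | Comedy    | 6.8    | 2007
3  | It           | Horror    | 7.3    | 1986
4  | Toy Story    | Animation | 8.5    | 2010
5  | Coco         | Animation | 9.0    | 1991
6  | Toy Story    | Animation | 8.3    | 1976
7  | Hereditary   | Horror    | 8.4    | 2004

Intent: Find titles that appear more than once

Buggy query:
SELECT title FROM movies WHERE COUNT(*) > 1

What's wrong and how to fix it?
Bug: COUNT(*) is an aggregate and cannot be used in WHERE

Fix: Group first, then use HAVING for the count condition

Corrected query:
SELECT title FROM movies GROUP BY title HAVING COUNT(*) > 1

Result:
title    
---------
Toy Story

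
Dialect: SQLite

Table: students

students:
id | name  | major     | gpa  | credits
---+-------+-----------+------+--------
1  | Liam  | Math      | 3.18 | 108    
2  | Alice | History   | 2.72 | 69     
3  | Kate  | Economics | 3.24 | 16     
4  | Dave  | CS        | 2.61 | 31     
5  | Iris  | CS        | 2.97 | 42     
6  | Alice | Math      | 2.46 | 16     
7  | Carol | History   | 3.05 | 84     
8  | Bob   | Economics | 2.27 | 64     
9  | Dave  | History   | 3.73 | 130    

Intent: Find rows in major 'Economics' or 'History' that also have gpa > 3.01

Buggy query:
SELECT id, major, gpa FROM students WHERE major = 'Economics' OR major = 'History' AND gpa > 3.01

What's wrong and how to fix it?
Bug: AND binds tighter than OR, so this parses as major = 'Economics' OR (major = 'History' AND gpa > 3.01)

Fix: Group the OR with parentheses (or use IN), then AND the threshold

Corrected query:
SELECT id, major, gpa FROM students WHERE (major = 'Economics' OR major = 'History') AND gpa > 3.01

Result:
id | major     | gpa 
---+-----------+-----
3  | Economics | 3.24
7  | History   | 3.05
9  | History   | 3.73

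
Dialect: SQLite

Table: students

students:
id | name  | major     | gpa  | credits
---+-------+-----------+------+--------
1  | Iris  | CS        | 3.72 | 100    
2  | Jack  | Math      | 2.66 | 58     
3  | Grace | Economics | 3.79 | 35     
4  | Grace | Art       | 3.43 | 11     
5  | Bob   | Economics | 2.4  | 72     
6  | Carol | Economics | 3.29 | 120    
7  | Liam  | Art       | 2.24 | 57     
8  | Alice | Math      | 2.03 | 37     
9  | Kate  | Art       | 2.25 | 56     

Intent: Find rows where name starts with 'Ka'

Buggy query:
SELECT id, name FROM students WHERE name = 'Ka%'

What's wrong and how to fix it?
Bug: '=' compares the literal string including the % character; pattern matching needs LIKE

Fix: Use LIKE for wildcard pattern matching

Corrected query:
SELECT id, name FROM students WHERE name LIKE 'Ka%'

Result:
id | name
---+-----
9  | Kate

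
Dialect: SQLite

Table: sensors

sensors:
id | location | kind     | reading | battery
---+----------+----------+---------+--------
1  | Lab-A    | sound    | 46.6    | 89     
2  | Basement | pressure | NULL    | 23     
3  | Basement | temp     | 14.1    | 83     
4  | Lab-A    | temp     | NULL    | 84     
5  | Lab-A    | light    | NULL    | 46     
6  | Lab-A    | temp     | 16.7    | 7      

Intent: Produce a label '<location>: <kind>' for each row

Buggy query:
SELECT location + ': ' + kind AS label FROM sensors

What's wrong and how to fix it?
Bug: '+' is numeric addition; on text columns SQLite converts them to 0 instead of concatenating

Fix: Use the || operator for string concatenation

Corrected query:
SELECT location || ': ' || kind AS label FROM sensors

Result:
label             
------------------
Lab-A: sound      
Basement: pressure
Basement: temp    
Lab-A: temp       
Lab-A: light      
Lab-A: temp       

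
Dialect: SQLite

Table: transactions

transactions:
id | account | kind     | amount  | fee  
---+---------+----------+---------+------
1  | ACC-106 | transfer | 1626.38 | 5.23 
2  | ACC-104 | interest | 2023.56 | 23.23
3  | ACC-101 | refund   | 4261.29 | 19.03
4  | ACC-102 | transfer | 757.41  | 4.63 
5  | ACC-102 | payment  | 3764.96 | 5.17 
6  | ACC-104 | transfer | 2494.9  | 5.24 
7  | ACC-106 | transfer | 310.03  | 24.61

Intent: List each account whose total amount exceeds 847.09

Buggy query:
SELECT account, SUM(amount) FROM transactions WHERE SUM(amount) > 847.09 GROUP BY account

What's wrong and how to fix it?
Bug: SUM(amount) is an aggregate, but WHERE filters rows before aggregation

Fix: Move the aggregate condition to a HAVING clause

Corrected query:
SELECT account, SUM(amount) FROM transactions GROUP BY account HAVING SUM(amount) > 847.09

Result:
account | SUM(amount)
--------+------------
ACC-101 | 4261.29    
ACC-102 | 4522.37    
ACC-104 | 4518.46    
ACC-106 | 1936.41    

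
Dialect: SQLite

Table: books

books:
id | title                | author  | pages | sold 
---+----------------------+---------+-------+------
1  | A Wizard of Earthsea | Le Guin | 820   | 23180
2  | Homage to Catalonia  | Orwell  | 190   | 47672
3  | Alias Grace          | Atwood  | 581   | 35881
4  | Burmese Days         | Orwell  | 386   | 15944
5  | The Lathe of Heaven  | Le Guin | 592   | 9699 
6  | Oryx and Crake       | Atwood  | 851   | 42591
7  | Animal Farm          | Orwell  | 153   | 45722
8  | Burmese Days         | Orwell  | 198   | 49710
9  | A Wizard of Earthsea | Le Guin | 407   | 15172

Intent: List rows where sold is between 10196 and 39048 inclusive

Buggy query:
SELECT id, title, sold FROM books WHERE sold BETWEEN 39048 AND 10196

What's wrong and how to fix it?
Bug: BETWEEN expects the lower bound first; with 39048 AND 10196 the range is empty

Fix: Swap the bounds so the smaller value comes first

Corrected query:
SELECT id, title, sold FROM books WHERE sold BETWEEN 10196 AND 39048

Result:
id | title                | sold 
---+----------------------+------
1  | A Wizard of Earthsea | 23180
3  | Alias Grace          | 35881
4  | Burmese Days         | 15944
9  | A Wizard of Earthsea | 15172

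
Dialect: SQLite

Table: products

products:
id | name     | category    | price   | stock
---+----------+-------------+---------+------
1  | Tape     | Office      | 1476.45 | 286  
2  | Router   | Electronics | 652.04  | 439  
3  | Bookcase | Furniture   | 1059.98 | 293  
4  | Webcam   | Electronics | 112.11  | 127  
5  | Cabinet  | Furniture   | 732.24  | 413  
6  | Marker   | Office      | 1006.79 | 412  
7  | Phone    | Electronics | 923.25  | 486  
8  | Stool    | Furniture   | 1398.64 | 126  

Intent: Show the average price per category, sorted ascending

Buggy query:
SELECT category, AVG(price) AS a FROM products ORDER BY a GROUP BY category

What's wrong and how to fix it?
Bug: ORDER BY appears before GROUP BY; SQL clause order requires GROUP BY first

Fix: Move ORDER BY to the end, after GROUP BY

Corrected query:
SELECT category, AVG(price) AS a FROM products GROUP BY category ORDER BY a

Result:
category    | a         
------------+-----------
Electronics | 562.466667
Furniture   | 1063.62   
Office      | 1241.62   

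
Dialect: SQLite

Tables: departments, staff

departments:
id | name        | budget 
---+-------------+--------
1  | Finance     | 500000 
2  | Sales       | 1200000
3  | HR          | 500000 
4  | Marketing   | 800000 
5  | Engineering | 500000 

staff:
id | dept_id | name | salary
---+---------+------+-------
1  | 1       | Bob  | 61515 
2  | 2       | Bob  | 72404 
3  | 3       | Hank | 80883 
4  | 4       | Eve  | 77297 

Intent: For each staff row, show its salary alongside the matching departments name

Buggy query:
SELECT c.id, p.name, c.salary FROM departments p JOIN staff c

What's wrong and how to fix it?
Bug: Missing join condition: each staff row is matched to all departments rows instead of just its own

Fix: Add ON c.dept_id = p.id to the JOIN

Corrected query:
SELECT c.id, p.name, c.salary FROM departments p JOIN staff c ON c.dept_id = p.id

Result:
id | name      | salary
---+-----------+-------
1  | Finance   | 61515 
2  | Sales     | 72404 
3  | HR        | 80883 
4  | Marketing | 77297 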